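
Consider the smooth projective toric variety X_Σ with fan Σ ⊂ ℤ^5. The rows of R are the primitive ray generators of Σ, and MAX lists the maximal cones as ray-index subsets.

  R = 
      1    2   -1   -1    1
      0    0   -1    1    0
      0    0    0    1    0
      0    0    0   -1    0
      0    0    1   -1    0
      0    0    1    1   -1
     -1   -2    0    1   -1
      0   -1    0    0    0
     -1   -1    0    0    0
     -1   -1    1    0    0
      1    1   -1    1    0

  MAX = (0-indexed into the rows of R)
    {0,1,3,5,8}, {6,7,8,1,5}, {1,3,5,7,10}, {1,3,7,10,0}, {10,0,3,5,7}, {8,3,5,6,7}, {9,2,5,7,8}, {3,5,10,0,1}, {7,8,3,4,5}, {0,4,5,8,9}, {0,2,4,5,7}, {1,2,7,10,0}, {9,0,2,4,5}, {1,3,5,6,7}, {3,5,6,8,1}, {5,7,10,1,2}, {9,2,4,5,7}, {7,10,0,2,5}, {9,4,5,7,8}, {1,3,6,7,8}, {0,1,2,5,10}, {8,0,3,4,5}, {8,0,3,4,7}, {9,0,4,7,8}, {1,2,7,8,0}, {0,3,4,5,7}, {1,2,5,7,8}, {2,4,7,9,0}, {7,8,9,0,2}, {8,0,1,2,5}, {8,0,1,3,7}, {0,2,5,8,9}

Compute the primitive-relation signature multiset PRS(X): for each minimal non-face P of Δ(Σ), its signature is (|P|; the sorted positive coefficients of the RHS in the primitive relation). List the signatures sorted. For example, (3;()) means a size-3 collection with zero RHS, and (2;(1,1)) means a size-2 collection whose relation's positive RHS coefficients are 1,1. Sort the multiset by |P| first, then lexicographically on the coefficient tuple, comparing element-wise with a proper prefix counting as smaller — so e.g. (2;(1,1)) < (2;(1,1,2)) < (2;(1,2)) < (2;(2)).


17 collections generate NE(X_Σ); each relation:

  P={1,4}:  v_{1} + v_{4} = 0  ⟹  sig = (2;())
  P={2,3}:  v_{2} + v_{3} = 0  ⟹  sig = (2;())
  P={8,10}:  v_{8} + v_{10} = v_{1}  ⟹  sig = (2;(1))
  P={9,10}:  v_{9} + v_{10} = v_{2}  ⟹  sig = (2;(1))
  P={0,6}:  v_{0} + v_{6} = v_{1} + v_{3}  ⟹  sig = (2;(1,1))
  P={1,9}:  v_{1} + v_{9} = v_{2} + v_{8}  ⟹  sig = (2;(1,1))
  P={3,9}:  v_{3} + v_{9} = v_{4} + v_{8}  ⟹  sig = (2;(1,1))
  P={4,10}:  v_{4} + v_{10} = v_{0} + v_{5} + v_{7}  ⟹  sig = (2;(1,1,1))
  P={2,6}:  v_{2} + v_{6} = v_{1} + v_{5} + v_{7} + v_{8}  ⟹  sig = (2;(1,1,1,1))
  P={4,6}:  v_{4} + v_{6} = v_{3} + v_{5} + v_{7} + v_{8}  ⟹  sig = (2;(1,1,1,1))
  P={6,10}:  v_{6} + v_{10} = 2·v_{1} + v_{3} + v_{5} + v_{7}  ⟹  sig = (2;(1,1,1,2))
  P={6,9}:  v_{6} + v_{9} = v_{5} + v_{7} + 2·v_{8}  ⟹  sig = (2;(1,1,2))
  P={2,4,8}:  v_{2} + v_{4} + v_{8} = v_{9}  ⟹  sig = (3;(1))
  P={0,5,7,8}:  v_{0} + v_{5} + v_{7} + v_{8} = 0  ⟹  sig = (4;())
  P={0,1,5,7}:  v_{0} + v_{1} + v_{5} + v_{7} = v_{10}  ⟹  sig = (4;(1))
  P={0,5,7,9}:  v_{0} + v_{5} + v_{7} + v_{9} = v_{2} + v_{4}  ⟹  sig = (4;(1,1))
  P={1,3,5,7,8}:  v_{1} + v_{3} + v_{5} + v_{7} + v_{8} = v_{6}  ⟹  sig = (5;(1))

Sorted signature multiset PRS(X):
    |P|=2: 12 collections, coeffs (), (), (1), (1), (1,1), (1,1), (1,1), (1,1,1), (1,1,1,1), (1,1,1,1), (1,1,1,2), (1,1,2)
    |P|=3: 1 collection, coeffs (1)
    |P|=4: 3 collections, coeffs (), (1), (1,1)
    |P|=5: 1 collection, coeffs (1)


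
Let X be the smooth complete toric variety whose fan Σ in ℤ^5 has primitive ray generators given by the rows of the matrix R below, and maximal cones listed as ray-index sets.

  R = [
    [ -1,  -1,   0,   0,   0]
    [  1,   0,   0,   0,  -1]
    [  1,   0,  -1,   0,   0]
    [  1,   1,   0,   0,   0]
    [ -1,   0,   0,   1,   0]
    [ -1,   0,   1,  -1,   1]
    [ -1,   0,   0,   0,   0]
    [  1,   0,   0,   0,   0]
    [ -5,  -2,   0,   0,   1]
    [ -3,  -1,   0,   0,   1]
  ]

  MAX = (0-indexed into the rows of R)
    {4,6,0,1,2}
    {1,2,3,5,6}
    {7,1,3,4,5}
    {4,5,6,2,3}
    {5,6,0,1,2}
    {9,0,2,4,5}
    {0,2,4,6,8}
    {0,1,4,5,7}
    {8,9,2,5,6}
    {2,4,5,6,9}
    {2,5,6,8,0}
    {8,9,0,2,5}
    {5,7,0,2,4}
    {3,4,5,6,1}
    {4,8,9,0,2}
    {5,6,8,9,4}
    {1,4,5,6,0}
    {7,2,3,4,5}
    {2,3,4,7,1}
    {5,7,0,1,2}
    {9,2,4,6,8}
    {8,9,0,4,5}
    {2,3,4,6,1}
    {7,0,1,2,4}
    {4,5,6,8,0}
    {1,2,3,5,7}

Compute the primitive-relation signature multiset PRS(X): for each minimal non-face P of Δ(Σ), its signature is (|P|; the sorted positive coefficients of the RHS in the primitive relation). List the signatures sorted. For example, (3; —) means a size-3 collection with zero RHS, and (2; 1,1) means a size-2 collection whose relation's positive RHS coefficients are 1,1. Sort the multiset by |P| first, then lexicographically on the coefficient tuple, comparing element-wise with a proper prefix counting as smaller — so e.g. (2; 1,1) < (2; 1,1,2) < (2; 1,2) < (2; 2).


Δ(Σ) — 10 vertices, 12 min non-faces:

  {0,3}:  v_{0} + v_{3} = 0 — sig = (2; —)
  {6,7}:  v_{6} + v_{7} = 0 — sig = (2; —)
  {1,9}:  v_{1} + v_{9} = v_{0} + v_{6} — sig = (2; 1,1)
  {3,8}:  v_{3} + v_{8} = v_{6} + v_{9} — sig = (2; 1,1)
  {7,8}:  v_{7} + v_{8} = v_{0} + v_{9} — sig = (2; 1,1)
  {3,9}:  v_{3} + v_{9} = v_{2} + v_{4} + v_{5} + v_{6} — sig = (2; 1,1,1,1)
  {7,9}:  v_{7} + v_{9} = v_{0} + v_{2} + v_{4} + v_{5} — sig = (2; 1,1,1,1)
  {1,8}:  v_{1} + v_{8} = 2·v_{0} + 2·v_{6} — sig = (2; 2,2)
  {0,6,9}:  v_{0} + v_{6} + v_{9} = v_{8} — sig = (3; 1)
  {1,2,4,5}:  v_{1} + v_{2} + v_{4} + v_{5} = 0 — sig = (4; —)
  {2,4,5,8}:  v_{2} + v_{4} + v_{5} + v_{8} = 2·v_{9} — sig = (4; 2)
  {0,2,4,5,6}:  v_{0} + v_{2} + v_{4} + v_{5} + v_{6} = v_{9} — sig = (5; 1)

Hence PRS(X_Σ) =
    (2; —)
    (2; —)
    (2; 1,1)
    (2; 1,1)
    (2; 1,1)
    (2; 1,1,1,1)
    (2; 1,1,1,1)
    (2; 2,2)
    (3; 1)
    (4; —)
    (4; 2)
    (5; 1)


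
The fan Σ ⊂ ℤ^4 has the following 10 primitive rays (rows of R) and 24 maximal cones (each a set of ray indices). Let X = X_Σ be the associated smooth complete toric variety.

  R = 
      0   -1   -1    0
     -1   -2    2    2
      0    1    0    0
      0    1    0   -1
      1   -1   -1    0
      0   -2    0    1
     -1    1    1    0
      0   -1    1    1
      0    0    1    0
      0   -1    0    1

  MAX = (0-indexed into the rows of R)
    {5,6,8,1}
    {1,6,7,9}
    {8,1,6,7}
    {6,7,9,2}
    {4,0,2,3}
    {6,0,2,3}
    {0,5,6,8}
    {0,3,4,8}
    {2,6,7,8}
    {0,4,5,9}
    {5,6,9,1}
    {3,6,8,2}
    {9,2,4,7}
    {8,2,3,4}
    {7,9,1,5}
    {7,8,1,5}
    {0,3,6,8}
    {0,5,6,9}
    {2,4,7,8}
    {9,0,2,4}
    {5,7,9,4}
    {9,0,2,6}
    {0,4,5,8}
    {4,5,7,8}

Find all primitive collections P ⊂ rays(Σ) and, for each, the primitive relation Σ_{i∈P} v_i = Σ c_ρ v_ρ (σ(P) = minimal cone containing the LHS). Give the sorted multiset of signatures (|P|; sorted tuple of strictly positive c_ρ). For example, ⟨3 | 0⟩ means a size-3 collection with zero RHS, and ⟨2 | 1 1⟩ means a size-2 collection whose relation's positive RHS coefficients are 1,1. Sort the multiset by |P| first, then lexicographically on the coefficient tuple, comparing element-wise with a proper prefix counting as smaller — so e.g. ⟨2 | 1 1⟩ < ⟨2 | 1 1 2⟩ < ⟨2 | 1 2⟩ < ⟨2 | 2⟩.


Minimal non-faces — 13 found among 10 rays, 24 max cones:

  {3,9}:  v_{3} + v_{9} = 0 ; sig = ⟨2 | 0⟩
  {4,6}:  v_{4} + v_{6} = 0 ; sig = ⟨2 | 0⟩
  {0,7}:  v_{0} + v_{7} = v_{5} ; sig = ⟨2 | 1⟩
  {2,5}:  v_{2} + v_{5} = v_{9} ; sig = ⟨2 | 1⟩
  {3,7}:  v_{3} + v_{7} = v_{8} ; sig = ⟨2 | 1⟩
  {8,9}:  v_{8} + v_{9} = v_{7} ; sig = ⟨2 | 1⟩
  {1,4}:  v_{1} + v_{4} = v_{5} + v_{7} ; sig = ⟨2 | 1 1⟩
  {3,5}:  v_{3} + v_{5} = v_{0} + v_{8} ; sig = ⟨2 | 1 1⟩
  {1,2}:  v_{1} + v_{2} = v_{6} + v_{7} + v_{9} ; sig = ⟨2 | 1 1 1⟩
  {1,3}:  v_{1} + v_{3} = v_{5} + v_{6} + v_{8} ; sig = ⟨2 | 1 1 1⟩
  {0,1}:  v_{0} + v_{1} = 2·v_{5} + v_{6} ; sig = ⟨2 | 1 2⟩
  {0,2,8}:  v_{0} + v_{2} + v_{8} = 0 ; sig = ⟨3 | 0⟩
  {5,6,7}:  v_{5} + v_{6} + v_{7} = v_{1} ; sig = ⟨3 | 1⟩

Hence PRS(X_Σ) =
[⟨2 | 0⟩, ⟨2 | 0⟩, ⟨2 | 1⟩, ⟨2 | 1⟩, ⟨2 | 1⟩, ⟨2 | 1⟩, ⟨2 | 1 1⟩, ⟨2 | 1 1⟩, ⟨2 | 1 1 1⟩, ⟨2 | 1 1 1⟩, ⟨2 | 1 2⟩, ⟨3 | 0⟩, ⟨3 | 1⟩]


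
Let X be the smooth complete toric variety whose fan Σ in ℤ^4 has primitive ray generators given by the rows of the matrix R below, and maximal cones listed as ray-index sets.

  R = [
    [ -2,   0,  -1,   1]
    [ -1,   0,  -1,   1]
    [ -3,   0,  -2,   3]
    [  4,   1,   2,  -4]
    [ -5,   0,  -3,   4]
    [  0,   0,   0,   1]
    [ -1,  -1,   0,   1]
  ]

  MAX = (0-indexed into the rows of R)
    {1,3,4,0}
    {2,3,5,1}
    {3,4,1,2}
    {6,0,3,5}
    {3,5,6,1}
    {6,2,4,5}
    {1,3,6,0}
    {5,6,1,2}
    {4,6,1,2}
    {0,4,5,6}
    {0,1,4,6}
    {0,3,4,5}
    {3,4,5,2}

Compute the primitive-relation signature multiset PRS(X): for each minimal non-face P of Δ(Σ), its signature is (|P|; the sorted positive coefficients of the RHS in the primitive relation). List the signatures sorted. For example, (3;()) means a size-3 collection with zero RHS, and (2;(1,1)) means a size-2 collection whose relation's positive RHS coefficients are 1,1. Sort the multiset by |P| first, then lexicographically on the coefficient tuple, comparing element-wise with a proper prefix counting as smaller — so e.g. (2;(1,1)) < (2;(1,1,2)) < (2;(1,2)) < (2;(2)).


Minimal non-faces — 5 found among 7 rays, 13 max cones:

  {0,2}:  v_{0} + v_{2} = v_{4} — sig = (2;(1))
  {2,3,6}:  v_{2} + v_{3} + v_{6} = 0 — sig = (3;())
  {0,1,5}:  v_{0} + v_{1} + v_{5} = v_{2} — sig = (3;(1))
  {3,4,6}:  v_{3} + v_{4} + v_{6} = v_{0} — sig = (3;(1))
  {1,4,5}:  v_{1} + v_{4} + v_{5} = 2·v_{2} — sig = (3;(2))

Signatures (|P|; sorted positive RHS coefficients), sorted:
{ (2;(1)),  (3;()),  (3;(1)) ×2,  (3;(2)) }


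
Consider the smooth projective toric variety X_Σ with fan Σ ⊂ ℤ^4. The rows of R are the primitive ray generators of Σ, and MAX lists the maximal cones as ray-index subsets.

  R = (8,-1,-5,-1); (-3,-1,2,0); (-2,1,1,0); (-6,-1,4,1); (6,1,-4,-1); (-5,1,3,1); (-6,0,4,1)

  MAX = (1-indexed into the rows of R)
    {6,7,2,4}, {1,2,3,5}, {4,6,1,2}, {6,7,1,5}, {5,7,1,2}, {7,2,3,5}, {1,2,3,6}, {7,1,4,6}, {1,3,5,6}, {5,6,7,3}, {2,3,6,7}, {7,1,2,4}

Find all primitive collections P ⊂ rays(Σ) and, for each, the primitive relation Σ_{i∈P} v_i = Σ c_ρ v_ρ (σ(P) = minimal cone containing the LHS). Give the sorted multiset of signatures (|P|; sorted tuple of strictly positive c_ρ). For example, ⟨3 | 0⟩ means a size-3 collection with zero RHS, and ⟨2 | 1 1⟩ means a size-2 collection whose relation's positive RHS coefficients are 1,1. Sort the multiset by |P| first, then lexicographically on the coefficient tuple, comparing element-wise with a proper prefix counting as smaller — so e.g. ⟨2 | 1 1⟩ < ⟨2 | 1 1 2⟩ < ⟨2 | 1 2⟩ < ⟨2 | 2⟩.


|primitive collections| = 5. Relations:

  P={4,5}:  v_{4} + v_{5} = 0 ; sig = ⟨2 | 0⟩
  P={3,4}:  v_{3} + v_{4} = v_{2} + v_{6} ; sig = ⟨2 | 1 1⟩
  P={1,3,7}:  v_{1} + v_{3} + v_{7} = 0 ; sig = ⟨3 | 0⟩
  P={2,5,6}:  v_{2} + v_{5} + v_{6} = v_{3} ; sig = ⟨3 | 1⟩
  P={1,2,6,7}:  v_{1} + v_{2} + v_{6} + v_{7} = v_{4} ; sig = ⟨4 | 1⟩

Sorted signature multiset PRS(X):
    |P|=2: 2 collections, coeffs (), (1,1)
    |P|=3: 2 collections, coeffs (), (1)
    |P|=4: 1 collection, coeffs (1)


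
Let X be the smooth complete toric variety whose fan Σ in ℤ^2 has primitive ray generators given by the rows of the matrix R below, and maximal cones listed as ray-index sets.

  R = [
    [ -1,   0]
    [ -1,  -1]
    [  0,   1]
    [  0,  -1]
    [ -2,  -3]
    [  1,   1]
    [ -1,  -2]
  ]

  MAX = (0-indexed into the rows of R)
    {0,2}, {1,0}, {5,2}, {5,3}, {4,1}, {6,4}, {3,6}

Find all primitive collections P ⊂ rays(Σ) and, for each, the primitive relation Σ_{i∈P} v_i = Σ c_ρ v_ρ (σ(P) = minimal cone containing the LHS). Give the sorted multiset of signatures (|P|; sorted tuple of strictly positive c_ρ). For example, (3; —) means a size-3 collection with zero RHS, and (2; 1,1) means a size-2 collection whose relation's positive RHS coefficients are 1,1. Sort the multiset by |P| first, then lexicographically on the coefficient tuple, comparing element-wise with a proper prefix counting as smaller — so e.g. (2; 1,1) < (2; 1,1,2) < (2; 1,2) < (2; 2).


14 collections generate NE(X_Σ); each relation:

  • {1,5}:  v_{1} + v_{5} = 0  ⇒ sig = (2; —)
  • {2,3}:  v_{2} + v_{3} = 0  ⇒ sig = (2; —)
  • {0,3}:  v_{0} + v_{3} = v_{1}  ⇒ sig = (2; 1)
  • {0,5}:  v_{0} + v_{5} = v_{2}  ⇒ sig = (2; 1)
  • {1,2}:  v_{1} + v_{2} = v_{0}  ⇒ sig = (2; 1)
  • {1,3}:  v_{1} + v_{3} = v_{6}  ⇒ sig = (2; 1)
  • {1,6}:  v_{1} + v_{6} = v_{4}  ⇒ sig = (2; 1)
  • {2,6}:  v_{2} + v_{6} = v_{1}  ⇒ sig = (2; 1)
  • {4,5}:  v_{4} + v_{5} = v_{6}  ⇒ sig = (2; 1)
  • {5,6}:  v_{5} + v_{6} = v_{3}  ⇒ sig = (2; 1)
  • {0,6}:  v_{0} + v_{6} = 2·v_{1}  ⇒ sig = (2; 2)
  • {2,4}:  v_{2} + v_{4} = 2·v_{1}  ⇒ sig = (2; 2)
  • {3,4}:  v_{3} + v_{4} = 2·v_{6}  ⇒ sig = (2; 2)
  • {0,4}:  v_{0} + v_{4} = 3·v_{1}  ⇒ sig = (2; 3)

so the primitive-relation signature multiset is
[(2; —), (2; —), (2; 1), (2; 1), (2; 1), (2; 1), (2; 1), (2; 1), (2; 1), (2; 1), (2; 2), (2; 2), (2; 2), (2; 3)]


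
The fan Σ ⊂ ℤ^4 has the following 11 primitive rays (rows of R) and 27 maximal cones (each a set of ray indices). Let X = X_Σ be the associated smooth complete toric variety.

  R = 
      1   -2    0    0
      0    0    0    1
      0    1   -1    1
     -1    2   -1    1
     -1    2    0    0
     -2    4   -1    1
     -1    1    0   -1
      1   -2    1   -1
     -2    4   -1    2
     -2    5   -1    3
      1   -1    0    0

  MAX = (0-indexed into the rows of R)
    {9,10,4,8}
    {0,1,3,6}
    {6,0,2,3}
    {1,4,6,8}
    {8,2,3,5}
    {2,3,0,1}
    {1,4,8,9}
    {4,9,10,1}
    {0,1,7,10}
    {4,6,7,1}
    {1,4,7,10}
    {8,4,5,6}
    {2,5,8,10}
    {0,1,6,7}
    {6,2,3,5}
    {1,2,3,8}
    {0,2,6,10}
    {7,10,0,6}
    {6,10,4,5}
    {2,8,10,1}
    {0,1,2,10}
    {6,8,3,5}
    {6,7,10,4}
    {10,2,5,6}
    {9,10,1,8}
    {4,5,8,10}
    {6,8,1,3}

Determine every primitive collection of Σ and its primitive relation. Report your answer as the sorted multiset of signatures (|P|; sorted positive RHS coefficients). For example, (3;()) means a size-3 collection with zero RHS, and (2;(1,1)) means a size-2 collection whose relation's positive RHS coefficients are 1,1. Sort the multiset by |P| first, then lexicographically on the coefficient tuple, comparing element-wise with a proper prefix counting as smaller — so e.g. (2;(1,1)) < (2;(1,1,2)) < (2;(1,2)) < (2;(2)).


Δ(Σ) — 11 vertices, 22 min non-faces:

  P={0,4}:  v_{0} + v_{4} = 0  ⇒ sig = (2;())
  P={3,7}:  v_{3} + v_{7} = 0  ⇒ sig = (2;())
  P={0,5}:  v_{0} + v_{5} = v_{3}  ⇒ sig = (2;(1))
  P={1,5}:  v_{1} + v_{5} = v_{8}  ⇒ sig = (2;(1))
  P={2,7}:  v_{2} + v_{7} = v_{10}  ⇒ sig = (2;(1))
  P={3,4}:  v_{3} + v_{4} = v_{5}  ⇒ sig = (2;(1))
  P={3,10}:  v_{3} + v_{10} = v_{2}  ⇒ sig = (2;(1))
  P={5,7}:  v_{5} + v_{7} = v_{4}  ⇒ sig = (2;(1))
  P={0,8}:  v_{0} + v_{8} = v_{1} + v_{3}  ⇒ sig = (2;(1,1))
  P={2,4}:  v_{2} + v_{4} = v_{5} + v_{10}  ⇒ sig = (2;(1,1))
  P={6,9}:  v_{6} + v_{9} = v_{4} + v_{8}  ⇒ sig = (2;(1,1))
  P={7,8}:  v_{7} + v_{8} = v_{1} + v_{4}  ⇒ sig = (2;(1,1))
  P={0,9}:  v_{0} + v_{9} = v_{1} + v_{8} + v_{10}  ⇒ sig = (2;(1,1,1))
  P={5,9}:  v_{5} + v_{9} = v_{4} + 2·v_{8} + v_{10}  ⇒ sig = (2;(1,1,2))
  P={3,9}:  v_{3} + v_{9} = 2·v_{8} + v_{10}  ⇒ sig = (2;(1,2))
  P={7,9}:  v_{7} + v_{9} = 2·v_{1} + 2·v_{4} + v_{10}  ⇒ sig = (2;(1,2,2))
  P={2,9}:  v_{2} + v_{9} = 2·v_{8} + 2·v_{10}  ⇒ sig = (2;(2,2))
  P={1,6,10}:  v_{1} + v_{6} + v_{10} = 0  ⇒ sig = (3;())
  P={1,2,6}:  v_{1} + v_{2} + v_{6} = v_{3}  ⇒ sig = (3;(1))
  P={6,8,10}:  v_{6} + v_{8} + v_{10} = v_{5}  ⇒ sig = (3;(1))
  P={2,6,8}:  v_{2} + v_{6} + v_{8} = v_{3} + v_{5}  ⇒ sig = (3;(1,1))
  P={1,4,8,10}:  v_{1} + v_{4} + v_{8} + v_{10} = v_{9}  ⇒ sig = (4;(1))

so the primitive-relation signature multiset is
    |P|=2: 17 collections, coeffs (), (), (1), (1), (1), (1), (1), (1), (1,1), (1,1), (1,1), (1,1), (1,1,1), (1,1,2), (1,2), (1,2,2), (2,2)
    |P|=3: 4 collections, coeffs (), (1), (1), (1,1)
    |P|=4: 1 collection, coeffs (1)


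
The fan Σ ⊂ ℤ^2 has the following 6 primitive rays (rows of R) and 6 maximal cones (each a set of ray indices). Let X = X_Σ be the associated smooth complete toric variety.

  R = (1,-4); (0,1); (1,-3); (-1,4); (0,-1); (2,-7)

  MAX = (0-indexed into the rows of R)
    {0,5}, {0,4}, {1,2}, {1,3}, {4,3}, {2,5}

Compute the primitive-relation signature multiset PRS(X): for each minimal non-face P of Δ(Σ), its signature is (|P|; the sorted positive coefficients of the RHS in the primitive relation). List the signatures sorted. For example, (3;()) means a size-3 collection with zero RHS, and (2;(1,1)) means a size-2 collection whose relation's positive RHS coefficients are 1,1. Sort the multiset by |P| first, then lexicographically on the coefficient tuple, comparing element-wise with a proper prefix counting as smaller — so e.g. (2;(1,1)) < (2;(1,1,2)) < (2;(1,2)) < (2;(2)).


Minimal non-faces — 9 found among 6 rays, 6 max cones:

  {0,3}:  v_{0} + v_{3} = 0 ; sig = (2;())
  {1,4}:  v_{1} + v_{4} = 0 ; sig = (2;())
  {0,1}:  v_{0} + v_{1} = v_{2} ; sig = (2;(1))
  {0,2}:  v_{0} + v_{2} = v_{5} ; sig = (2;(1))
  {2,3}:  v_{2} + v_{3} = v_{1} ; sig = (2;(1))
  {2,4}:  v_{2} + v_{4} = v_{0} ; sig = (2;(1))
  {3,5}:  v_{3} + v_{5} = v_{2} ; sig = (2;(1))
  {1,5}:  v_{1} + v_{5} = 2·v_{2} ; sig = (2;(2))
  {4,5}:  v_{4} + v_{5} = 2·v_{0} ; sig = (2;(2))

so the primitive-relation signature multiset is
{ (2;()) ×2,  (2;(1)) ×5,  (2;(2)) ×2 }


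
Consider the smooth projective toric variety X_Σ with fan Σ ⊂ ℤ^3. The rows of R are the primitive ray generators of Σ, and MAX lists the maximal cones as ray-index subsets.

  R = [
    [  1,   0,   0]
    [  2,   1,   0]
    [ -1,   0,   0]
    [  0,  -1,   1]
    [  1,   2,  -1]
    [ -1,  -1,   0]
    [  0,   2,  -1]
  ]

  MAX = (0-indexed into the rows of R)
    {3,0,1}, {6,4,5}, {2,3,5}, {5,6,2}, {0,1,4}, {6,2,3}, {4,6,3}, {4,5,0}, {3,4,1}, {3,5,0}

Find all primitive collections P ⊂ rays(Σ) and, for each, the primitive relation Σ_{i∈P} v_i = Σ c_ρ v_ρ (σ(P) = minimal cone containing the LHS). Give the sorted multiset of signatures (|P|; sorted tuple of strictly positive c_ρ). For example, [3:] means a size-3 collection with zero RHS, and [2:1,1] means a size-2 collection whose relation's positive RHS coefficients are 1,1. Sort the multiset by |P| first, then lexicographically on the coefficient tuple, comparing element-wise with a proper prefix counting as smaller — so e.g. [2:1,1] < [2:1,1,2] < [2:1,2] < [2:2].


Δ(Σ) — 7 vertices, 9 min non-faces:

  {0,2}:  v_{0} + v_{2} = 0  ⟹  sig = [2:]
  {0,6}:  v_{0} + v_{6} = v_{4}  ⟹  sig = [2:1]
  {1,5}:  v_{1} + v_{5} = v_{0}  ⟹  sig = [2:1]
  {2,4}:  v_{2} + v_{4} = v_{6}  ⟹  sig = [2:1]
  {1,2}:  v_{1} + v_{2} = v_{3} + v_{4}  ⟹  sig = [2:1,1]
  {1,6}:  v_{1} + v_{6} = v_{3} + 2·v_{4}  ⟹  sig = [2:1,2]
  {3,4,5}:  v_{3} + v_{4} + v_{5} = 0  ⟹  sig = [3:]
  {0,3,4}:  v_{0} + v_{3} + v_{4} = v_{1}  ⟹  sig = [3:1]
  {3,5,6}:  v_{3} + v_{5} + v_{6} = v_{2}  ⟹  sig = [3:1]

Sorted signature multiset PRS(X):
    |P|=2: 6 collections, coeffs (), (1), (1), (1), (1,1), (1,2)
    |P|=3: 3 collections, coeffs (), (1), (1)


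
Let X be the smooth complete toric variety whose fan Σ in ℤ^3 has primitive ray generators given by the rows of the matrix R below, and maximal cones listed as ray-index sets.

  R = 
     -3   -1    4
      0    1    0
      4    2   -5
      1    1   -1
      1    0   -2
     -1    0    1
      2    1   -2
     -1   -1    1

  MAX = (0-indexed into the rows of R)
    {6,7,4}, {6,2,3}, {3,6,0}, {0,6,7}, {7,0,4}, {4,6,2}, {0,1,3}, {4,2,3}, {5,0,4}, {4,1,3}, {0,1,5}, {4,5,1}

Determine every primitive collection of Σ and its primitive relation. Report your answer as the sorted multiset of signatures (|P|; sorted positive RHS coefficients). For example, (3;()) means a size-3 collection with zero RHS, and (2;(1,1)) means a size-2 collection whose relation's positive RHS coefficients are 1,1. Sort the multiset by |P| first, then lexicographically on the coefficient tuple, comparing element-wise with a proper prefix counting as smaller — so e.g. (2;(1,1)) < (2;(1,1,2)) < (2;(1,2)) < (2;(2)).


|primitive collections| = 14. Relations:

  {3,7}:  v_{3} + v_{7} = 0  so sig = (2;())
  {0,2}:  v_{0} + v_{2} = v_{3}  so sig = (2;(1))
  {1,7}:  v_{1} + v_{7} = v_{5}  so sig = (2;(1))
  {3,5}:  v_{3} + v_{5} = v_{1}  so sig = (2;(1))
  {5,6}:  v_{5} + v_{6} = v_{3}  so sig = (2;(1))
  {2,7}:  v_{2} + v_{7} = v_{4} + v_{6}  so sig = (2;(1,1))
  {5,7}:  v_{5} + v_{7} = v_{0} + v_{4}  so sig = (2;(1,1))
  {2,5}:  v_{2} + v_{5} = 2·v_{3} + v_{4}  so sig = (2;(1,2))
  {1,2}:  v_{1} + v_{2} = 3·v_{3} + v_{4}  so sig = (2;(1,3))
  {1,6}:  v_{1} + v_{6} = 2·v_{3}  so sig = (2;(2))
  {0,4,6}:  v_{0} + v_{4} + v_{6} = 0  so sig = (3;())
  {0,3,4}:  v_{0} + v_{3} + v_{4} = v_{5}  so sig = (3;(1))
  {3,4,6}:  v_{3} + v_{4} + v_{6} = v_{2}  so sig = (3;(1))
  {0,1,4}:  v_{0} + v_{1} + v_{4} = 2·v_{5}  so sig = (3;(2))

Sorted signature multiset PRS(X):
{ (2;()),  (2;(1)) ×4,  (2;(1,1)) ×2,  (2;(1,2)),  (2;(1,3)),  (2;(2)),  (3;()),  (3;(1)) ×2,  (3;(2)) }


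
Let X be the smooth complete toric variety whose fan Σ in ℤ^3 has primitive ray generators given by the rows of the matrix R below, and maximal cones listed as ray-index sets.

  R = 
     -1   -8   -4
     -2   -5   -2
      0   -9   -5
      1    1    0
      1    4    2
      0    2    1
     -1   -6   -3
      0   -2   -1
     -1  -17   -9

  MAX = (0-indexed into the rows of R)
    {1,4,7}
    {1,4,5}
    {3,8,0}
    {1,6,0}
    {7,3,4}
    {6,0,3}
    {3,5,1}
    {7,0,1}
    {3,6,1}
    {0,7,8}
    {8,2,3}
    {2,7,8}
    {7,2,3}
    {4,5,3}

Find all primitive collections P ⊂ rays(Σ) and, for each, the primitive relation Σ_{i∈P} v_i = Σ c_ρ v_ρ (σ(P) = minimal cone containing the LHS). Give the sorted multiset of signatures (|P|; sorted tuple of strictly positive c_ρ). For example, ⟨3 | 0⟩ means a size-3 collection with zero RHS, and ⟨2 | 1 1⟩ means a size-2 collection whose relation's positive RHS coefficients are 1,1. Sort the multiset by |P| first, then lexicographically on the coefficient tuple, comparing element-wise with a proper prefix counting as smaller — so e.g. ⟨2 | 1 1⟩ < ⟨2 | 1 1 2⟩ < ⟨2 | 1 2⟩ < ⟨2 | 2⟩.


Minimal non-faces — 20 found among 9 rays, 14 max cones:

  • {5,7}:  v_{5} + v_{7} = 0  ⟹  sig = ⟨2 | 0⟩
  • {0,2}:  v_{0} + v_{2} = v_{8}  ⟹  sig = ⟨2 | 1⟩
  • {0,5}:  v_{0} + v_{5} = v_{6}  ⟹  sig = ⟨2 | 1⟩
  • {4,6}:  v_{4} + v_{6} = v_{7}  ⟹  sig = ⟨2 | 1⟩
  • {6,7}:  v_{6} + v_{7} = v_{0}  ⟹  sig = ⟨2 | 1⟩
  • {1,2}:  v_{1} + v_{2} = v_{0} + v_{6}  ⟹  sig = ⟨2 | 1 1⟩
  • {2,5}:  v_{2} + v_{5} = v_{0} + v_{3}  ⟹  sig = ⟨2 | 1 1⟩
  • {5,6}:  v_{5} + v_{6} = v_{1} + v_{3}  ⟹  sig = ⟨2 | 1 1⟩
  • {1,8}:  v_{1} + v_{8} = 2·v_{0} + v_{6}  ⟹  sig = ⟨2 | 1 2⟩
  • {2,6}:  v_{2} + v_{6} = 2·v_{0} + v_{3}  ⟹  sig = ⟨2 | 1 2⟩
  • {4,8}:  v_{4} + v_{8} = v_{2} + 2·v_{7}  ⟹  sig = ⟨2 | 1 2⟩
  • {5,8}:  v_{5} + v_{8} = 2·v_{0} + v_{3}  ⟹  sig = ⟨2 | 1 2⟩
  • {2,4}:  v_{2} + v_{4} = v_{3} + 3·v_{7}  ⟹  sig = ⟨2 | 1 3⟩
  • {6,8}:  v_{6} + v_{8} = 3·v_{0} + v_{3}  ⟹  sig = ⟨2 | 1 3⟩
  • {0,4}:  v_{0} + v_{4} = 2·v_{7}  ⟹  sig = ⟨2 | 2⟩
  • {1,3,4}:  v_{1} + v_{3} + v_{4} = 0  ⟹  sig = ⟨3 | 0⟩
  • {0,3,7}:  v_{0} + v_{3} + v_{7} = v_{2}  ⟹  sig = ⟨3 | 1⟩
  • {1,3,7}:  v_{1} + v_{3} + v_{7} = v_{6}  ⟹  sig = ⟨3 | 1⟩
  • {0,1,3}:  v_{0} + v_{1} + v_{3} = 2·v_{6}  ⟹  sig = ⟨3 | 2⟩
  • {3,7,8}:  v_{3} + v_{7} + v_{8} = 2·v_{2}  ⟹  sig = ⟨3 | 2⟩

Hence PRS(X_Σ) =
    ⟨2 | 0⟩
    ⟨2 | 1⟩
    ⟨2 | 1⟩
    ⟨2 | 1⟩
    ⟨2 | 1⟩
    ⟨2 | 1 1⟩
    ⟨2 | 1 1⟩
    ⟨2 | 1 1⟩
    ⟨2 | 1 2⟩
    ⟨2 | 1 2⟩
    ⟨2 | 1 2⟩
    ⟨2 | 1 2⟩
    ⟨2 | 1 3⟩
    ⟨2 | 1 3⟩
    ⟨2 | 2⟩
    ⟨3 | 0⟩
    ⟨3 | 1⟩
    ⟨3 | 1⟩
    ⟨3 | 2⟩
    ⟨3 | 2⟩


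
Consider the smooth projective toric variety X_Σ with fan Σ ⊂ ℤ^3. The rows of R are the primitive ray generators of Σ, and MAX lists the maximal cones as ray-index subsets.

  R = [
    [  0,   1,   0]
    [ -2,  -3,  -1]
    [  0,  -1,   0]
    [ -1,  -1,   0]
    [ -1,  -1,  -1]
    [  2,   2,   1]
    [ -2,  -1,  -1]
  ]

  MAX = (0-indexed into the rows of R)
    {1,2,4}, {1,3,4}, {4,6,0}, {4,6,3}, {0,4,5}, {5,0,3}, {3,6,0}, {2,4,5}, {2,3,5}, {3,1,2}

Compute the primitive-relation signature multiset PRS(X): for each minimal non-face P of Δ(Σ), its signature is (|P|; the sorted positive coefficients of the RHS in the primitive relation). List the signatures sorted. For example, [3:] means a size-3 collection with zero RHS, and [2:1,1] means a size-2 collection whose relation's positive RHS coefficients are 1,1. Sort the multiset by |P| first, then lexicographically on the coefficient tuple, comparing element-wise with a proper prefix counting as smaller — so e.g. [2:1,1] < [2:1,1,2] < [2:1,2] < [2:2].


The 9 primitive collections of Σ (r=7, n=3):

  P = {0,2}:  v_{0} + v_{2} = 0 ; sig = [2:]
  P = {1,5}:  v_{1} + v_{5} = v_{2} ; sig = [2:1]
  P = {5,6}:  v_{5} + v_{6} = v_{0} ; sig = [2:1]
  P = {0,1}:  v_{0} + v_{1} = v_{3} + v_{4} ; sig = [2:1,1]
  P = {2,6}:  v_{2} + v_{6} = v_{3} + v_{4} ; sig = [2:1,1]
  P = {1,6}:  v_{1} + v_{6} = 2·v_{3} + 2·v_{4} ; sig = [2:2,2]
  P = {3,4,5}:  v_{3} + v_{4} + v_{5} = 0 ; sig = [3:]
  P = {0,3,4}:  v_{0} + v_{3} + v_{4} = v_{6} ; sig = [3:1]
  P = {2,3,4}:  v_{2} + v_{3} + v_{4} = v_{1} ; sig = [3:1]

Sorted signature multiset PRS(X):
{ [2:],  [2:1] ×2,  [2:1,1] ×2,  [2:2,2],  [3:],  [3:1] ×2 }


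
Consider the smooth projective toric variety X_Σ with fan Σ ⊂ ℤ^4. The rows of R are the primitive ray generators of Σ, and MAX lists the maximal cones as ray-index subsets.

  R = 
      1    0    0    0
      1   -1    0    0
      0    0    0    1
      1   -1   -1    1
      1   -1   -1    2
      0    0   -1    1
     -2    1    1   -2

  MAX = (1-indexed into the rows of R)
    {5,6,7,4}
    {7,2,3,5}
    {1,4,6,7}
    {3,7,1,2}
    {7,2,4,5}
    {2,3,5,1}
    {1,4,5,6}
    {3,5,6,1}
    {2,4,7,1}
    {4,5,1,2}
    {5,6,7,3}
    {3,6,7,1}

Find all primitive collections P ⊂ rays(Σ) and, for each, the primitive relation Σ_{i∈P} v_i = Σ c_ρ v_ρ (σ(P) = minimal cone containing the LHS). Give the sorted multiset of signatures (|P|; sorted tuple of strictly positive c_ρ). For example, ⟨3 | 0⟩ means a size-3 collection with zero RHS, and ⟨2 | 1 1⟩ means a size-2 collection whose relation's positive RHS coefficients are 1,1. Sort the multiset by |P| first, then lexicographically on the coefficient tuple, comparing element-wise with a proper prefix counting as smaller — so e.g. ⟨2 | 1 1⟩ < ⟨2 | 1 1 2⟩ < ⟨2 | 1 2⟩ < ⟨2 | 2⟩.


Minimal non-faces — 3 found among 7 rays, 12 max cones:

  {2,6}:  v_{2} + v_{6} = v_{4}  so sig = ⟨2 | 1⟩
  {3,4}:  v_{3} + v_{4} = v_{5}  so sig = ⟨2 | 1⟩
  {1,5,7}:  v_{1} + v_{5} + v_{7} = 0  so sig = ⟨3 | 0⟩

Sorted signature multiset PRS(X):
{ ⟨2 | 1⟩ ×2,  ⟨3 | 0⟩ }


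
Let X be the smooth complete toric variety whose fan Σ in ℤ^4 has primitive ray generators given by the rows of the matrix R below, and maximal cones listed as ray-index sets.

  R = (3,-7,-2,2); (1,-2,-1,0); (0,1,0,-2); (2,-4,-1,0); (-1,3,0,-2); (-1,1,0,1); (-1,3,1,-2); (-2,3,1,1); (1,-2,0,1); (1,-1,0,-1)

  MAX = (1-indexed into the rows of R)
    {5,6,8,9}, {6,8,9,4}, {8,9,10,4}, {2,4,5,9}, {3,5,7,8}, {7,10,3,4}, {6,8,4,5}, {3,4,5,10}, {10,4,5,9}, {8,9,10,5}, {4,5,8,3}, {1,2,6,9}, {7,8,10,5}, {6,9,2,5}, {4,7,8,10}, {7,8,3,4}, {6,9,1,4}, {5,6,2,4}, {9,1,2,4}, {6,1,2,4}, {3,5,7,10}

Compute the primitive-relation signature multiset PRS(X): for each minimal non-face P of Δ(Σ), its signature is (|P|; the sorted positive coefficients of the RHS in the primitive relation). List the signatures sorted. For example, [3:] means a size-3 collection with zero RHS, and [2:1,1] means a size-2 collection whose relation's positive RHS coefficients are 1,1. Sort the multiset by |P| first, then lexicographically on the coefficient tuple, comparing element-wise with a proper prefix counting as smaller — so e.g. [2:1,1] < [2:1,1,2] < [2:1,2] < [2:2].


Primitive collections (20):

  P={6,10}:  v_{6} + v_{10} = 0  ⇒ sig = [2:]
  P={1,7}:  v_{1} + v_{7} = v_{4}  ⇒ sig = [2:1]
  P={2,7}:  v_{2} + v_{7} = v_{3}  ⇒ sig = [2:1]
  P={2,8}:  v_{2} + v_{8} = v_{6}  ⇒ sig = [2:1]
  P={3,9}:  v_{3} + v_{9} = v_{10}  ⇒ sig = [2:1]
  P={1,3}:  v_{1} + v_{3} = v_{2} + v_{4}  ⇒ sig = [2:1,1]
  P={2,3}:  v_{2} + v_{3} = v_{4} + v_{5}  ⇒ sig = [2:1,1]
  P={6,7}:  v_{6} + v_{7} = v_{3} + v_{8}  ⇒ sig = [2:1,1]
  P={1,10}:  v_{1} + v_{10} = v_{2} + v_{4} + v_{9}  ⇒ sig = [2:1,1,1]
  P={2,10}:  v_{2} + v_{10} = v_{4} + v_{5} + v_{9}  ⇒ sig = [2:1,1,1]
  P={3,6}:  v_{3} + v_{6} = v_{4} + v_{5} + v_{8}  ⇒ sig = [2:1,1,1]
  P={1,8}:  v_{1} + v_{8} = v_{4} + 2·v_{6} + v_{9}  ⇒ sig = [2:1,1,2]
  P={7,9}:  v_{7} + v_{9} = v_{8} + 2·v_{10}  ⇒ sig = [2:1,2]
  P={1,5}:  v_{1} + v_{5} = 2·v_{2}  ⇒ sig = [2:2]
  P={3,8,10}:  v_{3} + v_{8} + v_{10} = v_{7}  ⇒ sig = [3:1]
  P={4,5,7}:  v_{4} + v_{5} + v_{7} = 2·v_{3}  ⇒ sig = [3:2]
  P={4,5,8,9}:  v_{4} + v_{5} + v_{8} + v_{9} = 0  ⇒ sig = [4:]
  P={2,4,6,9}:  v_{2} + v_{4} + v_{6} + v_{9} = v_{1}  ⇒ sig = [4:1]
  P={4,5,6,9}:  v_{4} + v_{5} + v_{6} + v_{9} = v_{2}  ⇒ sig = [4:1]
  P={4,5,8,10}:  v_{4} + v_{5} + v_{8} + v_{10} = v_{3}  ⇒ sig = [4:1]

so the primitive-relation signature multiset is
    |P|=2: 14 collections, coeffs (), (1), (1), (1), (1), (1,1), (1,1), (1,1), (1,1,1), (1,1,1), (1,1,1), (1,1,2), (1,2), (2)
    |P|=3: 2 collections, coeffs (1), (2)
    |P|=4: 4 collections, coeffs (), (1), (1), (1)


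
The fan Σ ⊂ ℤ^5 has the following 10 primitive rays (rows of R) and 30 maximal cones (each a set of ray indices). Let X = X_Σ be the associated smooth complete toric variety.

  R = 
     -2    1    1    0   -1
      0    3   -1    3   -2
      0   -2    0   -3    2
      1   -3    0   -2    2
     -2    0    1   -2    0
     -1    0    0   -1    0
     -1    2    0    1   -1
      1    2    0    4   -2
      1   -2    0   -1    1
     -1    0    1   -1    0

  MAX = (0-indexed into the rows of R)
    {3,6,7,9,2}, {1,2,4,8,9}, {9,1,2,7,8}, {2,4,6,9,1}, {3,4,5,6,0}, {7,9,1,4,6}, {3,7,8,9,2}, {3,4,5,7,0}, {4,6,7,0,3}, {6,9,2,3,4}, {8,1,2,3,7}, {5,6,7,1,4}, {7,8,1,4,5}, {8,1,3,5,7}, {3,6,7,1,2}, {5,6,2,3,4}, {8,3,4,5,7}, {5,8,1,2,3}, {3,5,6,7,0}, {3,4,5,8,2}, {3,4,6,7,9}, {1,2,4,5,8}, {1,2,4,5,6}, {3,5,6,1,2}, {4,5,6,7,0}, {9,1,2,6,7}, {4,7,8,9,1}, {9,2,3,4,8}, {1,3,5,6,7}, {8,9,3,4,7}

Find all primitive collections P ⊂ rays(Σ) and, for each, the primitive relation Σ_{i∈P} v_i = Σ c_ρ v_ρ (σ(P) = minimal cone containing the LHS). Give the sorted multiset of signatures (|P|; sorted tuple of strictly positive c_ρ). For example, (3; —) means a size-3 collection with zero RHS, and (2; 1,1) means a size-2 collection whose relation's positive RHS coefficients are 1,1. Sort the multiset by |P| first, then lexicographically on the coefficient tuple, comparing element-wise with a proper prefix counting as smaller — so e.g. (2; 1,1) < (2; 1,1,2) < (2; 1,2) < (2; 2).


The 11 primitive collections of Σ (r=10, n=5):

  • {6,8}:  v_{6} + v_{8} = 0  ⇒ sig = (2; —)
  • {5,9}:  v_{5} + v_{9} = v_{4}  ⇒ sig = (2; 1)
  • {0,2}:  v_{0} + v_{2} = v_{3} + v_{4} + v_{6}  ⇒ sig = (2; 1,1,1)
  • {0,8}:  v_{0} + v_{8} = v_{3} + v_{4} + v_{5} + v_{7}  ⇒ sig = (2; 1,1,1,1)
  • {0,9}:  v_{0} + v_{9} = v_{3} + 2·v_{4} + v_{6} + v_{7}  ⇒ sig = (2; 1,1,1,2)
  • {0,1}:  v_{0} + v_{1} = 2·v_{5} + v_{6} + v_{7}  ⇒ sig = (2; 1,1,2)
  • {1,3,9}:  v_{1} + v_{3} + v_{9} = 0  ⇒ sig = (3; —)
  • {2,5,7}:  v_{2} + v_{5} + v_{7} = 0  ⇒ sig = (3; —)
  • {1,3,4}:  v_{1} + v_{3} + v_{4} = v_{5}  ⇒ sig = (3; 1)
  • {2,4,7}:  v_{2} + v_{4} + v_{7} = v_{9}  ⇒ sig = (3; 1)
  • {3,4,5,6,7}:  v_{3} + v_{4} + v_{5} + v_{6} + v_{7} = v_{0}  ⇒ sig = (5; 1)

Sorted signature multiset PRS(X):
    |P|=2: 6 collections, coeffs (), (1), (1,1,1), (1,1,1,1), (1,1,1,2), (1,1,2)
    |P|=3: 4 collections, coeffs (), (), (1), (1)
    |P|=5: 1 collection, coeffs (1)


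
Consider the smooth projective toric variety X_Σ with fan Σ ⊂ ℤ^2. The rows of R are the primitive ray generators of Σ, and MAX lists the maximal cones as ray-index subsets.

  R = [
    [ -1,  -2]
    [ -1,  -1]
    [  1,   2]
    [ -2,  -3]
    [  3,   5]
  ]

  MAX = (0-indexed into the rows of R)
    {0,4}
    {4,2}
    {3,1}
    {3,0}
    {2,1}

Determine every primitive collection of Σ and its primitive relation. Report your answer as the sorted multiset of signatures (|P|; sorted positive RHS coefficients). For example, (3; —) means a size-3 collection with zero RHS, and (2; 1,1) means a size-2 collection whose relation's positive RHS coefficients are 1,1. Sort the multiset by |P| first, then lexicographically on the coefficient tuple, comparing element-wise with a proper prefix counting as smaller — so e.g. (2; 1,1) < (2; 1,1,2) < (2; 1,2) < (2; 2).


Minimal non-faces — 5 found among 5 rays, 5 max cones:

  • {0,2}:  v_{0} + v_{2} = 0 — sig = (2; —)
  • {0,1}:  v_{0} + v_{1} = v_{3} — sig = (2; 1)
  • {2,3}:  v_{2} + v_{3} = v_{1} — sig = (2; 1)
  • {3,4}:  v_{3} + v_{4} = v_{2} — sig = (2; 1)
  • {1,4}:  v_{1} + v_{4} = 2·v_{2} — sig = (2; 2)

Hence PRS(X_Σ) =
    (2; —)
    (2; 1)
    (2; 1)
    (2; 1)
    (2; 2)


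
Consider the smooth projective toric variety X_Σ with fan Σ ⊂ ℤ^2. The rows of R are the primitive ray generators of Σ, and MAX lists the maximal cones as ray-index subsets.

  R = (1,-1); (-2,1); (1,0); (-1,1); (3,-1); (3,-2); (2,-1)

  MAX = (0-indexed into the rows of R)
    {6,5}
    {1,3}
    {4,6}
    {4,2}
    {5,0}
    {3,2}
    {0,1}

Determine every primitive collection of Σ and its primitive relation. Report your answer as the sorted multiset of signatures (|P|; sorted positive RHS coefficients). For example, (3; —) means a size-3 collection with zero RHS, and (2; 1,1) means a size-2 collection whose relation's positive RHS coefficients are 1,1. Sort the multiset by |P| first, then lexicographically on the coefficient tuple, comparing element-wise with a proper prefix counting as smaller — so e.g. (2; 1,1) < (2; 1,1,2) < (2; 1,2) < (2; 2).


Δ(Σ) — 7 vertices, 14 min non-faces:

  {0,3}:  v_{0} + v_{3} = 0  →  sig = (2; —)
  {1,6}:  v_{1} + v_{6} = 0  →  sig = (2; —)
  {0,2}:  v_{0} + v_{2} = v_{6}  →  sig = (2; 1)
  {0,6}:  v_{0} + v_{6} = v_{5}  →  sig = (2; 1)
  {1,2}:  v_{1} + v_{2} = v_{3}  →  sig = (2; 1)
  {1,4}:  v_{1} + v_{4} = v_{2}  →  sig = (2; 1)
  {1,5}:  v_{1} + v_{5} = v_{0}  →  sig = (2; 1)
  {2,6}:  v_{2} + v_{6} = v_{4}  →  sig = (2; 1)
  {3,5}:  v_{3} + v_{5} = v_{6}  →  sig = (2; 1)
  {3,6}:  v_{3} + v_{6} = v_{2}  →  sig = (2; 1)
  {0,4}:  v_{0} + v_{4} = 2·v_{6}  →  sig = (2; 2)
  {2,5}:  v_{2} + v_{5} = 2·v_{6}  →  sig = (2; 2)
  {3,4}:  v_{3} + v_{4} = 2·v_{2}  →  sig = (2; 2)
  {4,5}:  v_{4} + v_{5} = 3·v_{6}  →  sig = (2; 3)

Sorted signature multiset PRS(X):
    |P|=2: 14 collections, coeffs (), (), (1), (1), (1), (1), (1), (1), (1), (1), (2), (2), (2), (3)


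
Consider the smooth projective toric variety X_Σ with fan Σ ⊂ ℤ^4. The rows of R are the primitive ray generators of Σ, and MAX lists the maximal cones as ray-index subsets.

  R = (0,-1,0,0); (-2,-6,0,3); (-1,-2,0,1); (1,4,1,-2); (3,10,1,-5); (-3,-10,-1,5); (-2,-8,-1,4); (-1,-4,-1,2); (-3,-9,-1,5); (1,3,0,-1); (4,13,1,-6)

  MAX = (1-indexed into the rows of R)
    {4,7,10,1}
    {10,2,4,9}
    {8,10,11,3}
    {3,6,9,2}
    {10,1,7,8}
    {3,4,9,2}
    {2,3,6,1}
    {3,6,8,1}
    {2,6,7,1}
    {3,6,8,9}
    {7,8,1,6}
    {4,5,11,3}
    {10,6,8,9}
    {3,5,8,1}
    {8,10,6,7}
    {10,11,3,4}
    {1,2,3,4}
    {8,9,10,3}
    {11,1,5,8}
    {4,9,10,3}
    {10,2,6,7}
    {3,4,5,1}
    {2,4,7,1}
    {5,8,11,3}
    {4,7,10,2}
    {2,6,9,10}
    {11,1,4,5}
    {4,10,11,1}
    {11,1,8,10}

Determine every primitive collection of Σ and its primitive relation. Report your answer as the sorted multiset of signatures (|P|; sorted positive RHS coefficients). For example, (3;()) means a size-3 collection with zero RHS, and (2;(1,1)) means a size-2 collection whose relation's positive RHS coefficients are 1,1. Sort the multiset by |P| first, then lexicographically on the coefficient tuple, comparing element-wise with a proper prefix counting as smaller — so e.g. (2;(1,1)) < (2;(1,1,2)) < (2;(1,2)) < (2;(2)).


Minimal non-faces — 21 found among 11 rays, 29 max cones:

  P={4,8}:  v_{4} + v_{8} = 0  →  sig = (2;())
  P={5,6}:  v_{5} + v_{6} = 0  →  sig = (2;())
  P={1,9}:  v_{1} + v_{9} = v_{6}  →  sig = (2;(1))
  P={2,5}:  v_{2} + v_{5} = v_{4}  →  sig = (2;(1))
  P={2,8}:  v_{2} + v_{8} = v_{6}  →  sig = (2;(1))
  P={3,7}:  v_{3} + v_{7} = v_{6}  →  sig = (2;(1))
  P={4,6}:  v_{4} + v_{6} = v_{2}  →  sig = (2;(1))
  P={5,10}:  v_{5} + v_{10} = v_{11}  →  sig = (2;(1))
  P={6,11}:  v_{6} + v_{11} = v_{10}  →  sig = (2;(1))
  P={2,11}:  v_{2} + v_{11} = v_{4} + v_{10}  →  sig = (2;(1,1))
  P={5,7}:  v_{5} + v_{7} = v_{1} + v_{10}  →  sig = (2;(1,1))
  P={5,9}:  v_{5} + v_{9} = v_{3} + v_{10}  →  sig = (2;(1,1))
  P={7,9}:  v_{7} + v_{9} = 2·v_{6} + v_{10}  →  sig = (2;(1,2))
  P={7,11}:  v_{7} + v_{11} = v_{1} + 2·v_{10}  →  sig = (2;(1,2))
  P={9,11}:  v_{9} + v_{11} = v_{3} + 2·v_{10}  →  sig = (2;(1,2))
  P={1,3,10}:  v_{1} + v_{3} + v_{10} = 0  →  sig = (3;())
  P={1,3,11}:  v_{1} + v_{3} + v_{11} = v_{5}  →  sig = (3;(1))
  P={1,6,10}:  v_{1} + v_{6} + v_{10} = v_{7}  →  sig = (3;(1))
  P={3,6,10}:  v_{3} + v_{6} + v_{10} = v_{9}  →  sig = (3;(1))
  P={1,2,10}:  v_{1} + v_{2} + v_{10} = v_{4} + v_{7}  →  sig = (3;(1,1))
  P={2,3,10}:  v_{2} + v_{3} + v_{10} = v_{4} + v_{9}  →  sig = (3;(1,1))

Signatures (|P|; sorted positive RHS coefficients), sorted:
    |P|=2: 15 collections, coeffs (), (), (1), (1), (1), (1), (1), (1), (1), (1,1), (1,1), (1,1), (1,2), (1,2), (1,2)
    |P|=3: 6 collections, coeffs (), (1), (1), (1), (1,1), (1,1)


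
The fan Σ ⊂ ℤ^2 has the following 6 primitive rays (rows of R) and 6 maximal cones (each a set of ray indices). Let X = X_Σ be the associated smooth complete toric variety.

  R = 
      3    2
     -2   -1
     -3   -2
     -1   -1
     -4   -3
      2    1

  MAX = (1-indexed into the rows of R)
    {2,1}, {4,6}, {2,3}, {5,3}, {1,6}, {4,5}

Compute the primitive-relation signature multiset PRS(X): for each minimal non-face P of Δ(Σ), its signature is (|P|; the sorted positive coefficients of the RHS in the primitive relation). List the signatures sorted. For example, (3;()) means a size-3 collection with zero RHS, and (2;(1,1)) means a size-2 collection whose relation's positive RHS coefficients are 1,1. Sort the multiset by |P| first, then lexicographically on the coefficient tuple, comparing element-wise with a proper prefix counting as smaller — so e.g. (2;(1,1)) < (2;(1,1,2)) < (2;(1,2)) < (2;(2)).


Σ has 9 primitive collections:

  {1,3}:  v_{1} + v_{3} = 0 ; sig = (2;())
  {2,6}:  v_{2} + v_{6} = 0 ; sig = (2;())
  {1,4}:  v_{1} + v_{4} = v_{6} ; sig = (2;(1))
  {1,5}:  v_{1} + v_{5} = v_{4} ; sig = (2;(1))
  {2,4}:  v_{2} + v_{4} = v_{3} ; sig = (2;(1))
  {3,4}:  v_{3} + v_{4} = v_{5} ; sig = (2;(1))
  {3,6}:  v_{3} + v_{6} = v_{4} ; sig = (2;(1))
  {2,5}:  v_{2} + v_{5} = 2·v_{3} ; sig = (2;(2))
  {5,6}:  v_{5} + v_{6} = 2·v_{4} ; sig = (2;(2))

so the primitive-relation signature multiset is
    |P|=2: 9 collections, coeffs (), (), (1), (1), (1), (1), (1), (2), (2)


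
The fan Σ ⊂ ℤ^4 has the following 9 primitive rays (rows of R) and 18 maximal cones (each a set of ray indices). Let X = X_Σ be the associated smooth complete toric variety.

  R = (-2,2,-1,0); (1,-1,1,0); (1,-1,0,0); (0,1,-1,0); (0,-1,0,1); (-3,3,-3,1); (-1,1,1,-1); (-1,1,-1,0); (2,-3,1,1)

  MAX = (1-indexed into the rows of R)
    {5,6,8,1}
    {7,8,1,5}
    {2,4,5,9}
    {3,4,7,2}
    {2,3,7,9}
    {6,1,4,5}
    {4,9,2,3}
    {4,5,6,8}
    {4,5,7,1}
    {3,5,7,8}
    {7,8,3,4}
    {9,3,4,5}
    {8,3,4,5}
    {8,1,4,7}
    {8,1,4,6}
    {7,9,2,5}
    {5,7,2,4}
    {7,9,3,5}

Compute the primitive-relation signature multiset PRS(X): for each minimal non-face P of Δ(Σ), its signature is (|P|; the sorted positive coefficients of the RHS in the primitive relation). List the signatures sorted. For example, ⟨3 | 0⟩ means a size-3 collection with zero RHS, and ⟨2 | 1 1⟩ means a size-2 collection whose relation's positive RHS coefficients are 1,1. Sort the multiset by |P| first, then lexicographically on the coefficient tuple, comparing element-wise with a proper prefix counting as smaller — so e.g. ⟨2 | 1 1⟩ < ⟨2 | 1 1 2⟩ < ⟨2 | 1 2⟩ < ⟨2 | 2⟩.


14 collections generate NE(X_Σ); each relation:

  P = {2,8}:  v_{2} + v_{8} = 0  ⇒ sig = ⟨2 | 0⟩
  P = {1,3}:  v_{1} + v_{3} = v_{8}  ⇒ sig = ⟨2 | 1⟩
  P = {1,9}:  v_{1} + v_{9} = v_{5}  ⇒ sig = ⟨2 | 1⟩
  P = {8,9}:  v_{8} + v_{9} = v_{3} + v_{5}  ⇒ sig = ⟨2 | 1 1⟩
  P = {1,2}:  v_{1} + v_{2} = v_{4} + v_{5} + v_{7}  ⇒ sig = ⟨2 | 1 1 1⟩
  P = {2,6}:  v_{2} + v_{6} = v_{1} + v_{4} + v_{5}  ⇒ sig = ⟨2 | 1 1 1⟩
  P = {3,6}:  v_{3} + v_{6} = v_{4} + v_{5} + 2·v_{8}  ⇒ sig = ⟨2 | 1 1 2⟩
  P = {6,9}:  v_{6} + v_{9} = v_{4} + 2·v_{5} + v_{8}  ⇒ sig = ⟨2 | 1 1 2⟩
  P = {6,7}:  v_{6} + v_{7} = 2·v_{1}  ⇒ sig = ⟨2 | 2⟩
  P = {2,3,5}:  v_{2} + v_{3} + v_{5} = v_{9}  ⇒ sig = ⟨3 | 1⟩
  P = {4,7,9}:  v_{4} + v_{7} + v_{9} = v_{2}  ⇒ sig = ⟨3 | 1⟩
  P = {3,4,5,7}:  v_{3} + v_{4} + v_{5} + v_{7} = 0  ⇒ sig = ⟨4 | 0⟩
  P = {1,4,5,8}:  v_{1} + v_{4} + v_{5} + v_{8} = v_{6}  ⇒ sig = ⟨4 | 1⟩
  P = {4,5,7,8}:  v_{4} + v_{5} + v_{7} + v_{8} = v_{1}  ⇒ sig = ⟨4 | 1⟩

so the primitive-relation signature multiset is
[⟨2 | 0⟩, ⟨2 | 1⟩, ⟨2 | 1⟩, ⟨2 | 1 1⟩, ⟨2 | 1 1 1⟩, ⟨2 | 1 1 1⟩, ⟨2 | 1 1 2⟩, ⟨2 | 1 1 2⟩, ⟨2 | 2⟩, ⟨3 | 1⟩, ⟨3 | 1⟩, ⟨4 | 0⟩, ⟨4 | 1⟩, ⟨4 | 1⟩]
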